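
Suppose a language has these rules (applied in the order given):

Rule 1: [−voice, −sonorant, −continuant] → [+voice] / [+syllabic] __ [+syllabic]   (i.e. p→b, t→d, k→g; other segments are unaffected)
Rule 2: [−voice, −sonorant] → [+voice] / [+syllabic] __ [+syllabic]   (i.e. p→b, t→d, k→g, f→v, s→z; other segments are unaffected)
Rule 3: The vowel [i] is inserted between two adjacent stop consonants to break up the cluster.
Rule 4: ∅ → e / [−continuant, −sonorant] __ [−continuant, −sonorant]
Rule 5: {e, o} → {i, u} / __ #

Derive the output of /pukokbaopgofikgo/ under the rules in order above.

Rule 1 (intervocalic voicing): /k/ is a voiceless stop between vowels /u/ and /o/, so it voices to [g]. /pukokbaopgofikgo/ → pugokbaopgofikgo.
Rule 2 (intervocalic voicing): /f/ is a voiceless obstruent between vowels /o/ and /i/, so it voices to [v]. /pugokbaopgofikgo/ → pugokbaopgovikgo.
Rule 3 (stop-cluster i-epenthesis): /k/ and /b/ form a stop–stop cluster, so [i] is inserted between them. /p/ and /g/ form a stop–stop cluster, so [i] is inserted between them. /k/ and /g/ form a stop–stop cluster, so [i] is inserted between them. /pugokbaopgovikgo/ → pugokibaopigovikigo.
Rule 4 (stop-cluster e-epenthesis): no segment meets the environment; /pugokibaopigovikigo/ is unchanged.
Rule 5 (final vowel raising): /o/ is a mid vowel in word-final position, so it raises to [u]. /pugokibaopigovikigo/ → pugokibaopigovikigu.

pugokibaopigovikigu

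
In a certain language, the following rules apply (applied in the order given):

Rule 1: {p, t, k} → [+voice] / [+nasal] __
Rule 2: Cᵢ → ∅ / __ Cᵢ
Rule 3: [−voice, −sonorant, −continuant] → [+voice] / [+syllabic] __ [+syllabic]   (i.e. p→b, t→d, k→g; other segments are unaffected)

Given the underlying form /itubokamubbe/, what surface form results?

idubogamube

Rule 1 (post-nasal voicing): no segment meets the environment; /itubokamubbe/ is unchanged.
Rule 2 (degemination): /bb/ is a geminate; the first /b/ deletes. /itubokamubbe/ → itubokamube.
Rule 3 (intervocalic voicing): /t/ is a voiceless stop between vowels /i/ and /u/, so it voices to [d]. /k/ is a voiceless stop between vowels /o/ and /a/, so it voices to [g]. /itubokamube/ → idubogamube.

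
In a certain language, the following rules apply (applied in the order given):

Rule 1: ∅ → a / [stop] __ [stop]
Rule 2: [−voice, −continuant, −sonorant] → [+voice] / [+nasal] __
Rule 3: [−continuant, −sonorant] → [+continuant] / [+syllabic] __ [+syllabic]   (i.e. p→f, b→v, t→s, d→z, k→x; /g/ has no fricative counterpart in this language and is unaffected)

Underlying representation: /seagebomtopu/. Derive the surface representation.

Rule 1 (stop-cluster a-epenthesis): no segment meets the environment; /seagebomtopu/ is unchanged.
Rule 2 (post-nasal voicing): /t/ is a voiceless stop immediately after the nasal /m/, so it voices to [d]. /seagebomtopu/ → seagebomdopu.
Rule 3 (intervocalic spirantization): /b/ is a stop between vowels /e/ and /o/, so it spirantizes to the fricative [v]. /p/ is a stop between vowels /o/ and /u/, so it spirantizes to the fricative [f]. /seagebomdopu/ → seagevomdofu.

seagevomdofu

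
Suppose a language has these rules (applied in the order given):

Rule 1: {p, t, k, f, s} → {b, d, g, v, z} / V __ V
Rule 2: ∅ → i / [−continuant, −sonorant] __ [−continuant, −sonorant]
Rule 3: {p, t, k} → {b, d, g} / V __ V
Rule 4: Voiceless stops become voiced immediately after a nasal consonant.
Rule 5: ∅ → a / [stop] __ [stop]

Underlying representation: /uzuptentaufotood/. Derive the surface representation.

uzubidendauvodood

Rule 1 (intervocalic voicing): /f/ is a voiceless obstruent between vowels /u/ and /o/, so it voices to [v]. /t/ is a voiceless obstruent between vowels /o/ and /o/, so it voices to [d]. /uzuptentaufotood/ → uzuptentauvodood.
Rule 2 (stop-cluster i-epenthesis): /p/ and /t/ form a stop–stop cluster, so [i] is inserted between them. /uzuptentauvodood/ → uzupitentauvodood.
Rule 3 (intervocalic voicing): /p/ is a voiceless stop between vowels /u/ and /i/, so it voices to [b]. /t/ is a voiceless stop between vowels /i/ and /e/, so it voices to [d]. /uzupitentauvodood/ → uzubidentauvodood.
Rule 4 (post-nasal voicing): /t/ is a voiceless stop immediately after the nasal /n/, so it voices to [d]. /uzubidentauvodood/ → uzubidendauvodood.
Rule 5 (stop-cluster a-epenthesis): no segment meets the environment; /uzubidendauvodood/ is unchanged.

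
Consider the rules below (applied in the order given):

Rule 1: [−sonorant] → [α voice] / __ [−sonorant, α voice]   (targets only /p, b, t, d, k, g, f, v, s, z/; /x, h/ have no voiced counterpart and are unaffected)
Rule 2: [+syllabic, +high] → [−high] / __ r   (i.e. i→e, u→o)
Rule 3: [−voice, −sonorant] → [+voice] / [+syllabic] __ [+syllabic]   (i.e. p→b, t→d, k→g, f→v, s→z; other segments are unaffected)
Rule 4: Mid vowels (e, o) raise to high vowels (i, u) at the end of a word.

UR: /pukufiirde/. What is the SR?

puguvierdi

Rule 1 (regressive voicing assimilation): no segment meets the environment; /pukufiirde/ is unchanged.
Rule 2 (pre-rhotic lowering): /i/ is a high vowel immediately before /r/, so it lowers to [e]. /pukufiirde/ → pukufierde.
Rule 3 (intervocalic voicing): /k/ is a voiceless obstruent between vowels /u/ and /u/, so it voices to [g]. /f/ is a voiceless obstruent between vowels /u/ and /i/, so it voices to [v]. /pukufierde/ → puguvierde.
Rule 4 (final vowel raising): /e/ is a mid vowel in word-final position, so it raises to [i]. /puguvierde/ → puguvierdi.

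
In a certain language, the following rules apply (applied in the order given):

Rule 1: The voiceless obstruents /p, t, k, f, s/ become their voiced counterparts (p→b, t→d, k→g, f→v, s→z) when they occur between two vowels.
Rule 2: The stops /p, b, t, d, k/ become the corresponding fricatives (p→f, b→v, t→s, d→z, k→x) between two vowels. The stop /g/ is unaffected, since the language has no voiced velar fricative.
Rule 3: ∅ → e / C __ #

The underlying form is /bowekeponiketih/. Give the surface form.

bowegevonigezihe

Rule 1 (intervocalic voicing): /k/ is a voiceless obstruent between vowels /e/ and /e/, so it voices to [g]. /p/ is a voiceless obstruent between vowels /e/ and /o/, so it voices to [b]. /k/ is a voiceless obstruent between vowels /i/ and /e/, so it voices to [g]. /t/ is a voiceless obstruent between vowels /e/ and /i/, so it voices to [d]. /bowekeponiketih/ → bowegebonigedih.
Rule 2 (intervocalic spirantization): /b/ is a stop between vowels /e/ and /o/, so it spirantizes to the fricative [v]. /d/ is a stop between vowels /e/ and /i/, so it spirantizes to the fricative [z]. /bowegebonigedih/ → bowegevonigezih.
Rule 3 (final e-epenthesis): the form ends in the consonant /h/, so [e] is inserted word-finally. /bowegevonigezih/ → bowegevonigezihe.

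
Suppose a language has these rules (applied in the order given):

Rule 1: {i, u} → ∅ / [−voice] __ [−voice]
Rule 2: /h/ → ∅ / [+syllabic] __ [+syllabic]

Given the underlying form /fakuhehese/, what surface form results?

fakheese

Rule 1 (high vowel syncope): /u/ is a high vowel flanked by voiceless consonants /k/ and /h/, so it deletes. /fakuhehese/ → fakhehese.
Rule 2 (intervocalic h-deletion): /h/ occurs between vowels /e/ and /e/, so it deletes. /fakhehese/ → fakheese.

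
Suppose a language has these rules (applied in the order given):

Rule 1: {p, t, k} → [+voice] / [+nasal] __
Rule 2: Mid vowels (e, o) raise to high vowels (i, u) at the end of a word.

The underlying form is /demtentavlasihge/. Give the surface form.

Rule 1 (post-nasal voicing): /t/ is a voiceless stop immediately after the nasal /m/, so it voices to [d]. /t/ is a voiceless stop immediately after the nasal /n/, so it voices to [d]. /demtentavlasihge/ → demdendavlasihge.
Rule 2 (final vowel raising): /e/ is a mid vowel in word-final position, so it raises to [i]. /demdendavlasihge/ → demdendavlasihgi.

demdendavlasihgi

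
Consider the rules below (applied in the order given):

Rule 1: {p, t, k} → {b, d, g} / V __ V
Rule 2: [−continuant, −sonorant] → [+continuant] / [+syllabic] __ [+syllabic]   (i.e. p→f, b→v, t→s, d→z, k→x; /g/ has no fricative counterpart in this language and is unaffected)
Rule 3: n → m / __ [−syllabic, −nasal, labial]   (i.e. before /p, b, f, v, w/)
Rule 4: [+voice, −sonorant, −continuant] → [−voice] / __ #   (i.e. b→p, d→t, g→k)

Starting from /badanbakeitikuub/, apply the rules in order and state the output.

Rule 1 (intervocalic voicing): /k/ is a voiceless stop between vowels /a/ and /e/, so it voices to [g]. /t/ is a voiceless stop between vowels /i/ and /i/, so it voices to [d]. /k/ is a voiceless stop between vowels /i/ and /u/, so it voices to [g]. /badanbakeitikuub/ → badanbageidiguub.
Rule 2 (intervocalic spirantization): /d/ is a stop between vowels /a/ and /a/, so it spirantizes to the fricative [z]. /d/ is a stop between vowels /i/ and /i/, so it spirantizes to the fricative [z]. /badanbageidiguub/ → bazanbageiziguub.
Rule 3 (nasal place assimilation): /n/ precedes the labial consonant /b/, so it assimilates in place to [m]. /bazanbageiziguub/ → bazambageiziguub.
Rule 4 (final devoicing): /b/ is a voiced stop in word-final position, so it devoices to [p]. /bazambageiziguub/ → bazambageiziguup.

bazambageiziguup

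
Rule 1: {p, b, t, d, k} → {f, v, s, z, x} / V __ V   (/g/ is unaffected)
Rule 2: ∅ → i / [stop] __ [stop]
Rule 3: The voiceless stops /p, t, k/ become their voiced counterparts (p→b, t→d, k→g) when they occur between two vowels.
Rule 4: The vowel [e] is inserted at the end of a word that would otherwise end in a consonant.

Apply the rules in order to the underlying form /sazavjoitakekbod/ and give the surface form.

sazavjoisaxegibode

Rule 1 (intervocalic spirantization): /t/ is a stop between vowels /i/ and /a/, so it spirantizes to the fricative [s]. /k/ is a stop between vowels /a/ and /e/, so it spirantizes to the fricative [x]. /sazavjoitakekbod/ → sazavjoisaxekbod.
Rule 2 (stop-cluster i-epenthesis): /k/ and /b/ form a stop–stop cluster, so [i] is inserted between them. /sazavjoisaxekbod/ → sazavjoisaxekibod.
Rule 3 (intervocalic voicing): /k/ is a voiceless stop between vowels /e/ and /i/, so it voices to [g]. /sazavjoisaxekibod/ → sazavjoisaxegibod.
Rule 4 (final e-epenthesis): the form ends in the consonant /d/, so [e] is inserted word-finally. /sazavjoisaxegibod/ → sazavjoisaxegibode.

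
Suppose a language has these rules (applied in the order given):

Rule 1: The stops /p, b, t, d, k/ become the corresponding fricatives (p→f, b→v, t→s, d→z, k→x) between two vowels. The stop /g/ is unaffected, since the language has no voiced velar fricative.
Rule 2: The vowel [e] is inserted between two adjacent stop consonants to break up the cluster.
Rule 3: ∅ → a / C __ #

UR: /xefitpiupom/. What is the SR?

Rule 1 (intervocalic spirantization): /p/ is a stop between vowels /u/ and /o/, so it spirantizes to the fricative [f]. /xefitpiupom/ → xefitpiufom.
Rule 2 (stop-cluster e-epenthesis): /t/ and /p/ form a stop–stop cluster, so [e] is inserted between them. /xefitpiufom/ → xefitepiufom.
Rule 3 (final a-epenthesis): the form ends in the consonant /m/, so [a] is inserted word-finally. /xefitepiufom/ → xefitepiufoma.

xefitepiufoma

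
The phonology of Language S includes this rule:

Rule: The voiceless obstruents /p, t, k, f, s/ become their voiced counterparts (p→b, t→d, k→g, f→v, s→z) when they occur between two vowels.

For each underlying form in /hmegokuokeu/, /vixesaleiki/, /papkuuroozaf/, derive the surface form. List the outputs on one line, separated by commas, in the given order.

/hmegokuokeu/: /k/ is a voiceless obstruent between vowels /o/ and /u/, so it voices to [g]. /k/ is a voiceless obstruent between vowels /o/ and /e/, so it voices to [g]. → [hmegoguogeu].
/vixesaleiki/: /s/ is a voiceless obstruent between vowels /e/ and /a/, so it voices to [z]. /k/ is a voiceless obstruent between vowels /i/ and /i/, so it voices to [g]. → [vixezaleigi].
/papkuuroozaf/: the rule's environment is not met; surfaces unchanged as [papkuuroozaf].

hmegoguogeu, vixezaleigi, papkuuroozaf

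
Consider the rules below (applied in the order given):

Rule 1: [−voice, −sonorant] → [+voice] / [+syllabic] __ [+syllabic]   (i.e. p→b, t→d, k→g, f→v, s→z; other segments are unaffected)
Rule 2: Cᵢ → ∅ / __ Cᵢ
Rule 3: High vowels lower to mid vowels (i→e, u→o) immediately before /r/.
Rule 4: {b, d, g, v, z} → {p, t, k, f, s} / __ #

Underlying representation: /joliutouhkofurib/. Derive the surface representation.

joliudouhkovorip

Rule 1 (intervocalic voicing): /t/ is a voiceless obstruent between vowels /u/ and /o/, so it voices to [d]. /f/ is a voiceless obstruent between vowels /o/ and /u/, so it voices to [v]. /joliutouhkofurib/ → joliudouhkovurib.
Rule 2 (degemination): no segment meets the environment; /joliudouhkovurib/ is unchanged.
Rule 3 (pre-rhotic lowering): /u/ is a high vowel immediately before /r/, so it lowers to [o]. /joliudouhkovurib/ → joliudouhkovorib.
Rule 4 (final devoicing): /b/ is a voiced obstruent in word-final position, so it devoices to [p]. /joliudouhkovorib/ → joliudouhkovorip.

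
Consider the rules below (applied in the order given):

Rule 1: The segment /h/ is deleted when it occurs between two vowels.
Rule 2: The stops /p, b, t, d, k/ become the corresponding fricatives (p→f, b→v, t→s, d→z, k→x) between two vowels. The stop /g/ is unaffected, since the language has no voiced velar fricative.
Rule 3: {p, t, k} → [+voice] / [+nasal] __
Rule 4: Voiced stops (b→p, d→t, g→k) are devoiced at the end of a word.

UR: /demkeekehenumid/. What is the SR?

demgeexeenumit

Rule 1 (intervocalic h-deletion): /h/ occurs between vowels /e/ and /e/, so it deletes. /demkeekehenumid/ → demkeekeenumid.
Rule 2 (intervocalic spirantization): /k/ is a stop between vowels /e/ and /e/, so it spirantizes to the fricative [x]. /demkeekeenumid/ → demkeexeenumid.
Rule 3 (post-nasal voicing): /k/ is a voiceless stop immediately after the nasal /m/, so it voices to [g]. /demkeexeenumid/ → demgeexeenumid.
Rule 4 (final devoicing): /d/ is a voiced stop in word-final position, so it devoices to [t]. /demgeexeenumid/ → demgeexeenumit.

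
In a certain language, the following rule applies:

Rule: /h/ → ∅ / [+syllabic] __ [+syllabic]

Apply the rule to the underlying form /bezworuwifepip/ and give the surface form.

No segment of /bezworuwifepip/ meets the structural description of the rule, so the form surfaces unchanged.

bezworuwifepip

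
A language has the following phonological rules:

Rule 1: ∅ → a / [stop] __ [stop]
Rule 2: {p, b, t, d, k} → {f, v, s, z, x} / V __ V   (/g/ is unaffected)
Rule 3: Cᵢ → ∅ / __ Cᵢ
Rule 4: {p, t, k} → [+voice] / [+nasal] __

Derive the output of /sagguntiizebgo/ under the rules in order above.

sagagundiizevago

Rule 1 (stop-cluster a-epenthesis): /g/ and /g/ form a stop–stop cluster, so [a] is inserted between them. /b/ and /g/ form a stop–stop cluster, so [a] is inserted between them. /sagguntiizebgo/ → sagaguntiizebago.
Rule 2 (intervocalic spirantization): /b/ is a stop between vowels /e/ and /a/, so it spirantizes to the fricative [v]. /sagaguntiizebago/ → sagaguntiizevago.
Rule 3 (degemination): no segment meets the environment; /sagaguntiizevago/ is unchanged.
Rule 4 (post-nasal voicing): /t/ is a voiceless stop immediately after the nasal /n/, so it voices to [d]. /sagaguntiizevago/ → sagagundiizevago.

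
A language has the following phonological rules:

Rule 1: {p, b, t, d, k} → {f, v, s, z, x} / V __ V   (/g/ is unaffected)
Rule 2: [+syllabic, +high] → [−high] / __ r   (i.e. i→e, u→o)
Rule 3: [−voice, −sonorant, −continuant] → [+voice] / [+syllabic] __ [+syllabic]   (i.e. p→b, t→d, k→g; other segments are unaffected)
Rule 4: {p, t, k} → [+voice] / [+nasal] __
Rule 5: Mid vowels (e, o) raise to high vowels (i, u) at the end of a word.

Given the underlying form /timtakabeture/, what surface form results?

timdaxavesori

Rule 1 (intervocalic spirantization): /k/ is a stop between vowels /a/ and /a/, so it spirantizes to the fricative [x]. /b/ is a stop between vowels /a/ and /e/, so it spirantizes to the fricative [v]. /t/ is a stop between vowels /e/ and /u/, so it spirantizes to the fricative [s]. /timtakabeture/ → timtaxavesure.
Rule 2 (pre-rhotic lowering): /u/ is a high vowel immediately before /r/, so it lowers to [o]. /timtaxavesure/ → timtaxavesore.
Rule 3 (intervocalic voicing): no segment meets the environment; /timtaxavesore/ is unchanged.
Rule 4 (post-nasal voicing): /t/ is a voiceless stop immediately after the nasal /m/, so it voices to [d]. /timtaxavesore/ → timdaxavesore.
Rule 5 (final vowel raising): /e/ is a mid vowel in word-final position, so it raises to [i]. /timdaxavesore/ → timdaxavesori.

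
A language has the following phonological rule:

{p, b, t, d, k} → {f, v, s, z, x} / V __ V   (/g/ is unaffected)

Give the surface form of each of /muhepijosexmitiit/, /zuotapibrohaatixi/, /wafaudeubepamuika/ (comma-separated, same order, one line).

muhefijosexmisiit, zuosafibrohaasixi, wafauzeuvefamuixa

/muhepijosexmitiit/: /p/ is a stop between vowels /e/ and /i/, so it spirantizes to the fricative [f]. /t/ is a stop between vowels /i/ and /i/, so it spirantizes to the fricative [s]. → [muhefijosexmisiit].
/zuotapibrohaatixi/: /t/ is a stop between vowels /o/ and /a/, so it spirantizes to the fricative [s]. /p/ is a stop between vowels /a/ and /i/, so it spirantizes to the fricative [f]. /t/ is a stop between vowels /a/ and /i/, so it spirantizes to the fricative [s]. → [zuosafibrohaasixi].
/wafaudeubepamuika/: /d/ is a stop between vowels /u/ and /e/, so it spirantizes to the fricative [z]. /b/ is a stop between vowels /u/ and /e/, so it spirantizes to the fricative [v]. /p/ is a stop between vowels /e/ and /a/, so it spirantizes to the fricative [f]. /k/ is a stop between vowels /i/ and /a/, so it spirantizes to the fricative [x]. → [wafauzeuvefamuixa].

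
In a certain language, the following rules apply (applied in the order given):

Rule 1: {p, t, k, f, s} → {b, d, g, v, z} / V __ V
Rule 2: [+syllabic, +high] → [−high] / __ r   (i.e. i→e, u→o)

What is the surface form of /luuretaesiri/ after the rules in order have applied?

Rule 1 (intervocalic voicing): /t/ is a voiceless obstruent between vowels /e/ and /a/, so it voices to [d]. /s/ is a voiceless obstruent between vowels /e/ and /i/, so it voices to [z]. /luuretaesiri/ → luuredaeziri.
Rule 2 (pre-rhotic lowering): /u/ is a high vowel immediately before /r/, so it lowers to [o]. /i/ is a high vowel immediately before /r/, so it lowers to [e]. /luuredaeziri/ → luoredaezeri.

luoredaezeri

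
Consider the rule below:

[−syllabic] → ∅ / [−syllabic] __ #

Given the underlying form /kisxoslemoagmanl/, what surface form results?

/l/ is the second consonant of a word-final cluster /nl/, so it deletes.
Surface form: [kisxoslemoagman].

kisxoslemoagman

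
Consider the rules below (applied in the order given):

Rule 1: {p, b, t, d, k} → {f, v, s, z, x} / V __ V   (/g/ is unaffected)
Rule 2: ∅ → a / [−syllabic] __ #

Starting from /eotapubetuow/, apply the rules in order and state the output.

Rule 1 (intervocalic spirantization): /t/ is a stop between vowels /o/ and /a/, so it spirantizes to the fricative [s]. /p/ is a stop between vowels /a/ and /u/, so it spirantizes to the fricative [f]. /b/ is a stop between vowels /u/ and /e/, so it spirantizes to the fricative [v]. /t/ is a stop between vowels /e/ and /u/, so it spirantizes to the fricative [s]. /eotapubetuow/ → eosafuvesuow.
Rule 2 (final a-epenthesis): the form ends in the consonant /w/, so [a] is inserted word-finally. /eosafuvesuow/ → eosafuvesuowa.

eosafuvesuowa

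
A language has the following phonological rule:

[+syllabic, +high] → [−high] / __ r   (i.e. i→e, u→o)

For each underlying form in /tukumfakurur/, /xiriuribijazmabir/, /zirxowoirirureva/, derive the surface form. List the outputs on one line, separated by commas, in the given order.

tukumfakoror, xerioribijazmaber, zerxowoereroreva

/tukumfakurur/: /u/ is a high vowel immediately before /r/, so it lowers to [o]. /u/ is a high vowel immediately before /r/, so it lowers to [o]. → [tukumfakoror].
/xiriuribijazmabir/: /i/ is a high vowel immediately before /r/, so it lowers to [e]. /u/ is a high vowel immediately before /r/, so it lowers to [o]. /i/ is a high vowel immediately before /r/, so it lowers to [e]. → [xerioribijazmaber].
/zirxowoirirureva/: /i/ is a high vowel immediately before /r/, so it lowers to [e]. /i/ is a high vowel immediately before /r/, so it lowers to [e]. /i/ is a high vowel immediately before /r/, so it lowers to [e]. /u/ is a high vowel immediately before /r/, so it lowers to [o]. → [zerxowoereroreva].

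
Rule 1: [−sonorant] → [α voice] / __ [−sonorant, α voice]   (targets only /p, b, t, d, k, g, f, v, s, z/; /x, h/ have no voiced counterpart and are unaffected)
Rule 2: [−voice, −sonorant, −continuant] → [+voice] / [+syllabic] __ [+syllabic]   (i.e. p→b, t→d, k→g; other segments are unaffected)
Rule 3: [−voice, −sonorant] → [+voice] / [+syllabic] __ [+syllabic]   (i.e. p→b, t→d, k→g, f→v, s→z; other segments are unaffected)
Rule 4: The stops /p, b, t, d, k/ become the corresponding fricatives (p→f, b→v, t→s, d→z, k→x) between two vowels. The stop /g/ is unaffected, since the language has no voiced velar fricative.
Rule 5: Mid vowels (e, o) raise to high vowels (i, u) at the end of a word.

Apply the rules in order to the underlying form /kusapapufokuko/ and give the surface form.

kuzavavuvogugu

Rule 1 (regressive voicing assimilation): no segment meets the environment; /kusapapufokuko/ is unchanged.
Rule 2 (intervocalic voicing): /p/ is a voiceless stop between vowels /a/ and /a/, so it voices to [b]. /p/ is a voiceless stop between vowels /a/ and /u/, so it voices to [b]. /k/ is a voiceless stop between vowels /o/ and /u/, so it voices to [g]. /k/ is a voiceless stop between vowels /u/ and /o/, so it voices to [g]. /kusapapufokuko/ → kusababufogugo.
Rule 3 (intervocalic voicing): /s/ is a voiceless obstruent between vowels /u/ and /a/, so it voices to [z]. /f/ is a voiceless obstruent between vowels /u/ and /o/, so it voices to [v]. /kusababufogugo/ → kuzababuvogugo.
Rule 4 (intervocalic spirantization): /b/ is a stop between vowels /a/ and /a/, so it spirantizes to the fricative [v]. /b/ is a stop between vowels /a/ and /u/, so it spirantizes to the fricative [v]. /kuzababuvogugo/ → kuzavavuvogugo.
Rule 5 (final vowel raising): /o/ is a mid vowel in word-final position, so it raises to [u]. /kuzavavuvogugo/ → kuzavavuvogugu.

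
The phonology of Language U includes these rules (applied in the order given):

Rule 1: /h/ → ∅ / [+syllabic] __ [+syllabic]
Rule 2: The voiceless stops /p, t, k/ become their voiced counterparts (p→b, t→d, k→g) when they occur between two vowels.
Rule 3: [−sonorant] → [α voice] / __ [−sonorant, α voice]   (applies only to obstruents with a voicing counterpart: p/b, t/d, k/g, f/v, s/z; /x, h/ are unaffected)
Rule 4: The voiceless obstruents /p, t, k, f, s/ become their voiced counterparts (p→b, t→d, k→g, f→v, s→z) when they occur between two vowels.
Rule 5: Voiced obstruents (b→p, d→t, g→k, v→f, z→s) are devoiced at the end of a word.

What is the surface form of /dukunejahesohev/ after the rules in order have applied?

dugunejaezoef

Rule 1 (intervocalic h-deletion): /h/ occurs between vowels /a/ and /e/, so it deletes. /h/ occurs between vowels /o/ and /e/, so it deletes. /dukunejahesohev/ → dukunejaesoev.
Rule 2 (intervocalic voicing): /k/ is a voiceless stop between vowels /u/ and /u/, so it voices to [g]. /dukunejaesoev/ → dugunejaesoev.
Rule 3 (regressive voicing assimilation): no segment meets the environment; /dugunejaesoev/ is unchanged.
Rule 4 (intervocalic voicing): /s/ is a voiceless obstruent between vowels /e/ and /o/, so it voices to [z]. /dugunejaesoev/ → dugunejaezoev.
Rule 5 (final devoicing): /v/ is a voiced obstruent in word-final position, so it devoices to [f]. /dugunejaezoev/ → dugunejaezoef.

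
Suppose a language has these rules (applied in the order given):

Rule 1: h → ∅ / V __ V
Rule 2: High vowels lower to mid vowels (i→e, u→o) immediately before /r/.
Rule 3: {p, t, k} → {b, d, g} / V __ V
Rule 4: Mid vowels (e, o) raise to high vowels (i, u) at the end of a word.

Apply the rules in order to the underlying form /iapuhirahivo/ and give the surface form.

iabueraivu

Rule 1 (intervocalic h-deletion): /h/ occurs between vowels /u/ and /i/, so it deletes. /h/ occurs between vowels /a/ and /i/, so it deletes. /iapuhirahivo/ → iapuiraivo.
Rule 2 (pre-rhotic lowering): /i/ is a high vowel immediately before /r/, so it lowers to [e]. /iapuiraivo/ → iapueraivo.
Rule 3 (intervocalic voicing): /p/ is a voiceless stop between vowels /a/ and /u/, so it voices to [b]. /iapueraivo/ → iabueraivo.
Rule 4 (final vowel raising): /o/ is a mid vowel in word-final position, so it raises to [u]. /iabueraivo/ → iabueraivu.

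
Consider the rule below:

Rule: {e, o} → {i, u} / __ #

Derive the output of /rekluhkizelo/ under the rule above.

Scanning /rekluhkizelo/: /e/ at position 2 is not in the conditioning environment; /e/ at position 10 is not in the conditioning environment; /o/ is a mid vowel in word-final position, so it raises to [u].
Result: [rekluhkizelu].

rekluhkizelu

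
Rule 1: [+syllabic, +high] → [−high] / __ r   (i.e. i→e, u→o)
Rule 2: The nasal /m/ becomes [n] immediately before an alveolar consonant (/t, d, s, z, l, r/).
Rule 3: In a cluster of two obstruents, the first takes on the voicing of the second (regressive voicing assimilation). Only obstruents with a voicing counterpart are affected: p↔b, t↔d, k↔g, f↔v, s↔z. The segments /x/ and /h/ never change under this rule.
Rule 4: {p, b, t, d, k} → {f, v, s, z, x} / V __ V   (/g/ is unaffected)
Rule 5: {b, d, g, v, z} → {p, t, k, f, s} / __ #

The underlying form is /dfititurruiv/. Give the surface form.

Rule 1 (pre-rhotic lowering): /u/ is a high vowel immediately before /r/, so it lowers to [o]. /dfititurruiv/ → dfititorruiv.
Rule 2 (nasal place assimilation): no segment meets the environment; /dfititorruiv/ is unchanged.
Rule 3 (regressive voicing assimilation): /d/ precedes the voiceless obstruent /f/, so it devoices to [t] by assimilation. /dfititorruiv/ → tfititorruiv.
Rule 4 (intervocalic spirantization): /t/ is a stop between vowels /i/ and /i/, so it spirantizes to the fricative [s]. /t/ is a stop between vowels /i/ and /o/, so it spirantizes to the fricative [s]. /tfititorruiv/ → tfisisorruiv.
Rule 5 (final devoicing): /v/ is a voiced obstruent in word-final position, so it devoices to [f]. /tfisisorruiv/ → tfisisorruif.

tfisisorruif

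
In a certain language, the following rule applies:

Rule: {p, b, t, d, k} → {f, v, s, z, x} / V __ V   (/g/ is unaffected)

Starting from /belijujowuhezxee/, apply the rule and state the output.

No segment of /belijujowuhezxee/ meets the structural description of the rule, so the form surfaces unchanged.

belijujowuhezxee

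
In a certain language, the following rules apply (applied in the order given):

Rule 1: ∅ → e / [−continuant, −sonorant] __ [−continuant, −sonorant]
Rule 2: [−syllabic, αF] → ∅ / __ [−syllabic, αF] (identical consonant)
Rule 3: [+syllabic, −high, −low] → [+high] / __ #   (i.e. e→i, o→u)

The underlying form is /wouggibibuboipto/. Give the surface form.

Rule 1 (stop-cluster e-epenthesis): /g/ and /g/ form a stop–stop cluster, so [e] is inserted between them. /p/ and /t/ form a stop–stop cluster, so [e] is inserted between them. /wouggibibuboipto/ → wougegibibuboipeto.
Rule 2 (degemination): no segment meets the environment; /wougegibibuboipeto/ is unchanged.
Rule 3 (final vowel raising): /o/ is a mid vowel in word-final position, so it raises to [u]. /wougegibibuboipeto/ → wougegibibuboipetu.

wougegibibuboipetu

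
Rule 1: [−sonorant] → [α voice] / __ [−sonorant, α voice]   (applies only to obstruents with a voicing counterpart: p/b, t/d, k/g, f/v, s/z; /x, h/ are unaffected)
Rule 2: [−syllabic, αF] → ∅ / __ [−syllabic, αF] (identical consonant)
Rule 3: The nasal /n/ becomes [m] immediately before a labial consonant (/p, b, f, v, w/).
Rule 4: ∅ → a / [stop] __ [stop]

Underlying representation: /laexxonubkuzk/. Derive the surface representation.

Rule 1 (regressive voicing assimilation): /b/ precedes the voiceless obstruent /k/, so it devoices to [p] by assimilation. /z/ precedes the voiceless obstruent /k/, so it devoices to [s] by assimilation. /laexxonubkuzk/ → laexxonupkusk.
Rule 2 (degemination): /xx/ is a geminate; the first /x/ deletes. /laexxonupkusk/ → laexonupkusk.
Rule 3 (nasal place assimilation): no segment meets the environment; /laexonupkusk/ is unchanged.
Rule 4 (stop-cluster a-epenthesis): /p/ and /k/ form a stop–stop cluster, so [a] is inserted between them. /laexonupkusk/ → laexonupakusk.

laexonupakusk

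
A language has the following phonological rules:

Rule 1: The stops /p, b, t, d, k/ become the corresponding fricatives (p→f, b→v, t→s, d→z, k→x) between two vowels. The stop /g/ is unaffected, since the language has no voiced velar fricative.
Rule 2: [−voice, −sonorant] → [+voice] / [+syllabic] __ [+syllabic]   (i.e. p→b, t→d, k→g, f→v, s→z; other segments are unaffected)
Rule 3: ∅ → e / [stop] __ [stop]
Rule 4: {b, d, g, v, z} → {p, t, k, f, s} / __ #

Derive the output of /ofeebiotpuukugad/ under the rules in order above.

oveeviotepuuxugat

Rule 1 (intervocalic spirantization): /b/ is a stop between vowels /e/ and /i/, so it spirantizes to the fricative [v]. /k/ is a stop between vowels /u/ and /u/, so it spirantizes to the fricative [x]. /ofeebiotpuukugad/ → ofeeviotpuuxugad.
Rule 2 (intervocalic voicing): /f/ is a voiceless obstruent between vowels /o/ and /e/, so it voices to [v]. /ofeeviotpuuxugad/ → oveeviotpuuxugad.
Rule 3 (stop-cluster e-epenthesis): /t/ and /p/ form a stop–stop cluster, so [e] is inserted between them. /oveeviotpuuxugad/ → oveeviotepuuxugad.
Rule 4 (final devoicing): /d/ is a voiced obstruent in word-final position, so it devoices to [t]. /oveeviotepuuxugad/ → oveeviotepuuxugat.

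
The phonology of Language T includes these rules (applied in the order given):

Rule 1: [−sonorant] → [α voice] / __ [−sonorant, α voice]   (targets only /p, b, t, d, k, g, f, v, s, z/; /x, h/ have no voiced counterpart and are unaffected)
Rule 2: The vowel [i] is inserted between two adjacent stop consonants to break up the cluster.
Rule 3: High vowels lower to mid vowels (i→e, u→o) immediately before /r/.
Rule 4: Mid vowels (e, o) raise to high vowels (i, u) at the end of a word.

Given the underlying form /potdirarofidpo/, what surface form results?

podiderarofitipu

Rule 1 (regressive voicing assimilation): /t/ precedes the voiced obstruent /d/, so it voices to [d] by assimilation. /d/ precedes the voiceless obstruent /p/, so it devoices to [t] by assimilation. /potdirarofidpo/ → poddirarofitpo.
Rule 2 (stop-cluster i-epenthesis): /d/ and /d/ form a stop–stop cluster, so [i] is inserted between them. /t/ and /p/ form a stop–stop cluster, so [i] is inserted between them. /poddirarofitpo/ → podidirarofitipo.
Rule 3 (pre-rhotic lowering): /i/ is a high vowel immediately before /r/, so it lowers to [e]. /podidirarofitipo/ → podiderarofitipo.
Rule 4 (final vowel raising): /o/ is a mid vowel in word-final position, so it raises to [u]. /podiderarofitipo/ → podiderarofitipu.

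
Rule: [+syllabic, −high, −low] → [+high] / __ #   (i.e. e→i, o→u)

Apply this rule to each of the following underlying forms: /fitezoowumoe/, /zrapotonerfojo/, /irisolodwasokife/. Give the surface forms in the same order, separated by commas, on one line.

fitezoowumoi, zrapotonerfoju, irisolodwasokifi

/fitezoowumoe/: /e/ is a mid vowel in word-final position, so it raises to [i]. → [fitezoowumoi].
/zrapotonerfojo/: /o/ is a mid vowel in word-final position, so it raises to [u]. → [zrapotonerfoju].
/irisolodwasokife/: /e/ is a mid vowel in word-final position, so it raises to [i]. → [irisolodwasokifi].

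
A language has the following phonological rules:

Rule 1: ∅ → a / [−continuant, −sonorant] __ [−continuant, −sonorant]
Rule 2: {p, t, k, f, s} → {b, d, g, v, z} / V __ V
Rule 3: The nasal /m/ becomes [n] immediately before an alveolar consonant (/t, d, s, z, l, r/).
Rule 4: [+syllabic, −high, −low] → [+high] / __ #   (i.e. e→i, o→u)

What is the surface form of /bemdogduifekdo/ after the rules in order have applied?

Rule 1 (stop-cluster a-epenthesis): /g/ and /d/ form a stop–stop cluster, so [a] is inserted between them. /k/ and /d/ form a stop–stop cluster, so [a] is inserted between them. /bemdogduifekdo/ → bemdogaduifekado.
Rule 2 (intervocalic voicing): /f/ is a voiceless obstruent between vowels /i/ and /e/, so it voices to [v]. /k/ is a voiceless obstruent between vowels /e/ and /a/, so it voices to [g]. /bemdogaduifekado/ → bemdogaduivegado.
Rule 3 (nasal place assimilation): /m/ precedes the alveolar consonant /d/, so it assimilates in place to [n]. /bemdogaduivegado/ → bendogaduivegado.
Rule 4 (final vowel raising): /o/ is a mid vowel in word-final position, so it raises to [u]. /bendogaduivegado/ → bendogaduivegadu.

bendogaduivegadu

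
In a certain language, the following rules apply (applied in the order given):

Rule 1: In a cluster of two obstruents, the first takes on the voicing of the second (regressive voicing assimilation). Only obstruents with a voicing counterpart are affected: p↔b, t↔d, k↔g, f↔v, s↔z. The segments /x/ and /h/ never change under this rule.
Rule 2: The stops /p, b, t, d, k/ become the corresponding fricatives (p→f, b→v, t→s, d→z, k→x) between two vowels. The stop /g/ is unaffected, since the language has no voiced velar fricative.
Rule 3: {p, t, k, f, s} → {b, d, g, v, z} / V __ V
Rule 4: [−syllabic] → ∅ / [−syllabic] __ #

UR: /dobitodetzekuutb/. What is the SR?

Rule 1 (regressive voicing assimilation): /t/ precedes the voiced obstruent /z/, so it voices to [d] by assimilation. /t/ precedes the voiced obstruent /b/, so it voices to [d] by assimilation. /dobitodetzekuutb/ → dobitodedzekuudb.
Rule 2 (intervocalic spirantization): /b/ is a stop between vowels /o/ and /i/, so it spirantizes to the fricative [v]. /t/ is a stop between vowels /i/ and /o/, so it spirantizes to the fricative [s]. /d/ is a stop between vowels /o/ and /e/, so it spirantizes to the fricative [z]. /k/ is a stop between vowels /e/ and /u/, so it spirantizes to the fricative [x]. /dobitodedzekuudb/ → dovisozedzexuudb.
Rule 3 (intervocalic voicing): /s/ is a voiceless obstruent between vowels /i/ and /o/, so it voices to [z]. /dovisozedzexuudb/ → dovizozedzexuudb.
Rule 4 (final cluster simplification): /b/ is the second consonant of a word-final cluster /db/, so it deletes. /dovizozedzexuudb/ → dovizozedzexuud.

dovizozedzexuud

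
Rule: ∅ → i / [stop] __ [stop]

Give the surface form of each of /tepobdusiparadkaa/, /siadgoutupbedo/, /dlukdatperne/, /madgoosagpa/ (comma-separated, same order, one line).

tepobidusiparadikaa, siadigoutupibedo, dlukidatiperne, madigoosagipa

/tepobdusiparadkaa/: /b/ and /d/ form a stop–stop cluster, so [i] is inserted between them. /d/ and /k/ form a stop–stop cluster, so [i] is inserted between them. → [tepobidusiparadikaa].
/siadgoutupbedo/: /d/ and /g/ form a stop–stop cluster, so [i] is inserted between them. /p/ and /b/ form a stop–stop cluster, so [i] is inserted between them. → [siadigoutupibedo].
/dlukdatperne/: /k/ and /d/ form a stop–stop cluster, so [i] is inserted between them. /t/ and /p/ form a stop–stop cluster, so [i] is inserted between them. → [dlukidatiperne].
/madgoosagpa/: /d/ and /g/ form a stop–stop cluster, so [i] is inserted between them. /g/ and /p/ form a stop–stop cluster, so [i] is inserted between them. → [madigoosagipa].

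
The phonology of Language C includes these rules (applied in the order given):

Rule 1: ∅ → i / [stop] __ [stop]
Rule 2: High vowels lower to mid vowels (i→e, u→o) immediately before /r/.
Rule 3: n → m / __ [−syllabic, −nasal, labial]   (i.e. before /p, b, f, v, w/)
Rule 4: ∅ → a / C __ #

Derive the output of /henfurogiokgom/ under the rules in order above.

Rule 1 (stop-cluster i-epenthesis): /k/ and /g/ form a stop–stop cluster, so [i] is inserted between them. /henfurogiokgom/ → henfurogiokigom.
Rule 2 (pre-rhotic lowering): /u/ is a high vowel immediately before /r/, so it lowers to [o]. /henfurogiokigom/ → henforogiokigom.
Rule 3 (nasal place assimilation): /n/ precedes the labial consonant /f/, so it assimilates in place to [m]. /henforogiokigom/ → hemforogiokigom.
Rule 4 (final a-epenthesis): the form ends in the consonant /m/, so [a] is inserted word-finally. /hemforogiokigom/ → hemforogiokigoma.

hemforogiokigoma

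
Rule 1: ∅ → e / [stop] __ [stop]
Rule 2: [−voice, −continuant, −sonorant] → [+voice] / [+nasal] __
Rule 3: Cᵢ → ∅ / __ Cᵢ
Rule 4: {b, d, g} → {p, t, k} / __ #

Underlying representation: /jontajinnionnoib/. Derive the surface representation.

Rule 1 (stop-cluster e-epenthesis): no segment meets the environment; /jontajinnionnoib/ is unchanged.
Rule 2 (post-nasal voicing): /t/ is a voiceless stop immediately after the nasal /n/, so it voices to [d]. /jontajinnionnoib/ → jondajinnionnoib.
Rule 3 (degemination): /nn/ is a geminate; the first /n/ deletes. /nn/ is a geminate; the first /n/ deletes. /jondajinnionnoib/ → jondajinionoib.
Rule 4 (final devoicing): /b/ is a voiced stop in word-final position, so it devoices to [p]. /jondajinionoib/ → jondajinionoip.

jondajinionoip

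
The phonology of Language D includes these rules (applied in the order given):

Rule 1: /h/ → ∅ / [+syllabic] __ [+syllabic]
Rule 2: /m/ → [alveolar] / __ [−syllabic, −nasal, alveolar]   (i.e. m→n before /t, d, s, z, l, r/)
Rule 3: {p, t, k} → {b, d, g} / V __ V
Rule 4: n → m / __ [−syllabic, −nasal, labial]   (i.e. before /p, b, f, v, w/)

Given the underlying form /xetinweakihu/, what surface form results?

xedimweagiu

Rule 1 (intervocalic h-deletion): /h/ occurs between vowels /i/ and /u/, so it deletes. /xetinweakihu/ → xetinweakiu.
Rule 2 (nasal place assimilation): no segment meets the environment; /xetinweakiu/ is unchanged.
Rule 3 (intervocalic voicing): /t/ is a voiceless stop between vowels /e/ and /i/, so it voices to [d]. /k/ is a voiceless stop between vowels /a/ and /i/, so it voices to [g]. /xetinweakiu/ → xedinweagiu.
Rule 4 (nasal place assimilation): /n/ precedes the labial consonant /w/, so it assimilates in place to [m]. /xedinweagiu/ → xedimweagiu.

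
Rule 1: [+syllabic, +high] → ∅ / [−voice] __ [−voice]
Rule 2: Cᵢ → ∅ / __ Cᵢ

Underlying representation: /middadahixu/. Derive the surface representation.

Rule 1 (high vowel syncope): /i/ is a high vowel flanked by voiceless consonants /h/ and /x/, so it deletes. /middadahixu/ → middadahxu.
Rule 2 (degemination): /dd/ is a geminate; the first /d/ deletes. /middadahxu/ → midadahxu.

midadahxu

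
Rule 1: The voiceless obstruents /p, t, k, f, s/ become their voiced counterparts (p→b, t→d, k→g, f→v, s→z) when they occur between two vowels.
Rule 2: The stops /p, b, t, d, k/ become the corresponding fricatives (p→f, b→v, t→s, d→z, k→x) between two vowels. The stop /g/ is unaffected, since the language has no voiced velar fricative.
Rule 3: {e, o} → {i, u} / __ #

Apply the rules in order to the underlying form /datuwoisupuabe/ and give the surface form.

dazuwoizuvuavi

Rule 1 (intervocalic voicing): /t/ is a voiceless obstruent between vowels /a/ and /u/, so it voices to [d]. /s/ is a voiceless obstruent between vowels /i/ and /u/, so it voices to [z]. /p/ is a voiceless obstruent between vowels /u/ and /u/, so it voices to [b]. /datuwoisupuabe/ → daduwoizubuabe.
Rule 2 (intervocalic spirantization): /d/ is a stop between vowels /a/ and /u/, so it spirantizes to the fricative [z]. /b/ is a stop between vowels /u/ and /u/, so it spirantizes to the fricative [v]. /b/ is a stop between vowels /a/ and /e/, so it spirantizes to the fricative [v]. /daduwoizubuabe/ → dazuwoizuvuave.
Rule 3 (final vowel raising): /e/ is a mid vowel in word-final position, so it raises to [i]. /dazuwoizuvuave/ → dazuwoizuvuavi.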